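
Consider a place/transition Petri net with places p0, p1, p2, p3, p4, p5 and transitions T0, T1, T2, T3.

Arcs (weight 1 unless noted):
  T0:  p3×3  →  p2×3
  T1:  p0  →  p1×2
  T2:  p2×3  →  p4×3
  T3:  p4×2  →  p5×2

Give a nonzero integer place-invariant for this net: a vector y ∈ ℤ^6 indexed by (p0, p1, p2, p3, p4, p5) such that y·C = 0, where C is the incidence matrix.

Incidence matrix C (rows=places, cols=transitions):
       T0   T1   T2   T3
   p0   0   -1    0    0
   p1   0    2    0    0
   p2   3    0   -3    0
   p3  -3    0    0    0
   p4   0    0    3   -2
   p5   0    0    0    2

Candidate y = [2, 1, 0, 0, 0, 0]; check y·C column-wise:
  col T0: 2·0 + 1·0 + 0·3 + 0·-3 = 0
  col T1: 2·-1 + 1·2 = 0
  col T2: 2·0 + 1·0 + 0·-3 + 0·3 = 0
  col T3: 2·0 + 1·0 + 0·-2 + 0·2 = 0

y = (p0:2, p1:1, p2:0, p3:0, p4:0, p5:0)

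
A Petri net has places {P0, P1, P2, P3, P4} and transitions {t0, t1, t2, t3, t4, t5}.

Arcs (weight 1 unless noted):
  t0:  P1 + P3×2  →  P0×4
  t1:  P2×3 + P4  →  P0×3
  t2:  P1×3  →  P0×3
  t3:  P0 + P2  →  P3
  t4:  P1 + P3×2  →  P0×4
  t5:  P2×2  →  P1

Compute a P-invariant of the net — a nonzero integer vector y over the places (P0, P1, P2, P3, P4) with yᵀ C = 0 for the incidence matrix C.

y = (P0:2, P1:2, P2:1, P3:3, P4:3)

Incidence matrix C (rows=places, cols=transitions):
       t0   t1   t2   t3   t4   t5
   P0   4    3    3   -1    4    0
   P1  -1    0   -3    0   -1    1
   P2   0   -3    0   -1    0   -2
   P3  -2    0    0    1   -2    0
   P4   0   -1    0    0    0    0

Candidate y = [2, 2, 1, 3, 3]; check y·C column-wise:
  col t0: 2·4 + 2·-1 + 1·0 + 3·-2 + 3·0 = 0
  col t1: 2·3 + 2·0 + 1·-3 + 3·0 + 3·-1 = 0
  col t2: 2·3 + 2·-3 + 1·0 + 3·0 + 3·0 = 0
  col t3: 2·-1 + 2·0 + 1·-1 + 3·1 + 3·0 = 0
  col t4: 2·4 + 2·-1 + 1·0 + 3·-2 + 3·0 = 0
  col t5: 2·0 + 2·1 + 1·-2 + 3·0 + 3·0 = 0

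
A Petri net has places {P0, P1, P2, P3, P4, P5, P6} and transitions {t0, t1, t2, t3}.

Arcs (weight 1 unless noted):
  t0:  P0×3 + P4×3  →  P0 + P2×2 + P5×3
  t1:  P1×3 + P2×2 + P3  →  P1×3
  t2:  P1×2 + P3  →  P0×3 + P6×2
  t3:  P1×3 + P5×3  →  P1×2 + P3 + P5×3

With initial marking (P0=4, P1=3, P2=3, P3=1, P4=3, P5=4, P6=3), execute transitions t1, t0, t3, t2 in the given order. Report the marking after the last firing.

step 1: fire t1:  (P0=4, P1=3, P2=3, P3=1, P4=3, P5=4, P6=3) → (P0=4, P1=3, P2=1, P3=0, P4=3, P5=4, P6=3)
step 2: fire t0:  (P0=4, P1=3, P2=1, P3=0, P4=3, P5=4, P6=3) → (P0=2, P1=3, P2=3, P3=0, P4=0, P5=7, P6=3)
step 3: fire t3:  (P0=2, P1=3, P2=3, P3=0, P4=0, P5=7, P6=3) → (P0=2, P1=2, P2=3, P3=1, P4=0, P5=7, P6=3)
step 4: fire t2:  (P0=2, P1=2, P2=3, P3=1, P4=0, P5=7, P6=3) → (P0=5, P1=0, P2=3, P3=0, P4=0, P5=7, P6=5)

(P0=5, P1=0, P2=3, P3=0, P4=0, P5=7, P6=5)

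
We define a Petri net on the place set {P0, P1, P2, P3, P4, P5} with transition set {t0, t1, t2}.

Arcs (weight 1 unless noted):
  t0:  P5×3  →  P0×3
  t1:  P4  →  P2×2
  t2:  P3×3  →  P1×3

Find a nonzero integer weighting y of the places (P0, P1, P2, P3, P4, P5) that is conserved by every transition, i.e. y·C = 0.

Incidence matrix C (rows=places, cols=transitions):
       t0   t1   t2
   P0   3    0    0
   P1   0    0    3
   P2   0    2    0
   P3   0    0   -3
   P4   0   -1    0
   P5  -3    0    0

Candidate y = [0, 1, 0, 1, 0, 0]; check y·C column-wise:
  col t0: 0·3 + 1·0 + 1·0 + 0·-3 = 0
  col t1: 1·0 + 0·2 + 1·0 + 0·-1 = 0
  col t2: 1·3 + 1·-3 = 0

y = (P0:0, P1:1, P2:0, P3:1, P4:0, P5:0)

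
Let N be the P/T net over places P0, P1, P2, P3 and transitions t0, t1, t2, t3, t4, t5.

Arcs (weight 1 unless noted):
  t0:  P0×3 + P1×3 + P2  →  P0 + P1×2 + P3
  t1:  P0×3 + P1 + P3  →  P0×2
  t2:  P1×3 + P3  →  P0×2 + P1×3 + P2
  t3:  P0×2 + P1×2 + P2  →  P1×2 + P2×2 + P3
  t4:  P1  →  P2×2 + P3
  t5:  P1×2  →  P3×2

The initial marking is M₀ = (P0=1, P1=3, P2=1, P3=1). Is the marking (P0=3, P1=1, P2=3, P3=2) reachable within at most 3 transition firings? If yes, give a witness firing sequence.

depth 0: 1 marking
depth 1: 4 markings reached so far
depth 2: 10 markings reached so far
depth 3: 20 markings reached so far
target is not among the 20 markings reachable within 3 steps

NO — not reachable within 3 firings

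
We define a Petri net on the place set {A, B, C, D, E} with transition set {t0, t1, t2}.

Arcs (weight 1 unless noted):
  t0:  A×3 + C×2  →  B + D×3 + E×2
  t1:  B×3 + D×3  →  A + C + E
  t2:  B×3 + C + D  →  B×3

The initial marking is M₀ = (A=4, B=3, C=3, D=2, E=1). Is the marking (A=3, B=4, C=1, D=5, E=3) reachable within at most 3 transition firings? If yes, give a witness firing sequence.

depth 0: 1 marking
depth 1: 3 markings reached so far
depth 2: 6 markings reached so far
depth 3: 7 markings reached so far
target is not among the 7 markings reachable within 3 steps

NO — not reachable within 3 firings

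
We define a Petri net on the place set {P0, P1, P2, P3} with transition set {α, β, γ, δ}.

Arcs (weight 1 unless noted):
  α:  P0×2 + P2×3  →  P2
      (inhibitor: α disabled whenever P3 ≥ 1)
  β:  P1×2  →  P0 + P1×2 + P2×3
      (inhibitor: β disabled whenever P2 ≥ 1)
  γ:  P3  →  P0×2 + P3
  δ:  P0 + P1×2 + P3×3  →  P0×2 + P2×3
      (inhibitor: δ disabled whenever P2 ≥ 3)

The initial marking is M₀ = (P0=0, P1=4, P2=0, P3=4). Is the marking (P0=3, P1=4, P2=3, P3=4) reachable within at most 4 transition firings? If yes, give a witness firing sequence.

YES — reachable via ⟨β, γ⟩ (2 firings)

step 1: fire β:  (P0=0, P1=4, P2=0, P3=4) → (P0=1, P1=4, P2=3, P3=4)
step 2: fire γ:  (P0=1, P1=4, P2=3, P3=4) → (P0=3, P1=4, P2=3, P3=4)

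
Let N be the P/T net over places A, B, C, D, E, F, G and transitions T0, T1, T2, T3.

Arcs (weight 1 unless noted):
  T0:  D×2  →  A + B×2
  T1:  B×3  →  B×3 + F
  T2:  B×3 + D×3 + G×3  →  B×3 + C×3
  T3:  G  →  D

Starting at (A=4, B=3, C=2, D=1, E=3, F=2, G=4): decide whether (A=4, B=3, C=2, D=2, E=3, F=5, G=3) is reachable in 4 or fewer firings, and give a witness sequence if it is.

step 1: fire T1:  (A=4, B=3, C=2, D=1, E=3, F=2, G=4) → (A=4, B=3, C=2, D=1, E=3, F=3, G=4)
step 2: fire T1:  (A=4, B=3, C=2, D=1, E=3, F=3, G=4) → (A=4, B=3, C=2, D=1, E=3, F=4, G=4)
step 3: fire T1:  (A=4, B=3, C=2, D=1, E=3, F=4, G=4) → (A=4, B=3, C=2, D=1, E=3, F=5, G=4)
step 4: fire T3:  (A=4, B=3, C=2, D=1, E=3, F=5, G=4) → (A=4, B=3, C=2, D=2, E=3, F=5, G=3)

YES — reachable via ⟨T1, T1, T1, T3⟩ (4 firings)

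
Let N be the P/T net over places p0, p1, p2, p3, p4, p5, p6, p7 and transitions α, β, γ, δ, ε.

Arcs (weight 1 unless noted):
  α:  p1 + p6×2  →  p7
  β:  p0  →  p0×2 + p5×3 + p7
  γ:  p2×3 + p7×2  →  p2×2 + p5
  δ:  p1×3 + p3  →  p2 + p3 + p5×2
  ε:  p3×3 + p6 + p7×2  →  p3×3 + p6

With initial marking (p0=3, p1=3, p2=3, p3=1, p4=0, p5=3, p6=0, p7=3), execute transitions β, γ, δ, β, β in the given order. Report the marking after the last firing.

(p0=6, p1=0, p2=3, p3=1, p4=0, p5=15, p6=0, p7=4)

step 1: fire β:  (p0=3, p1=3, p2=3, p3=1, p4=0, p5=3, p6=0, p7=3) → (p0=4, p1=3, p2=3, p3=1, p4=0, p5=6, p6=0, p7=4)
step 2: fire γ:  (p0=4, p1=3, p2=3, p3=1, p4=0, p5=6, p6=0, p7=4) → (p0=4, p1=3, p2=2, p3=1, p4=0, p5=7, p6=0, p7=2)
step 3: fire δ:  (p0=4, p1=3, p2=2, p3=1, p4=0, p5=7, p6=0, p7=2) → (p0=4, p1=0, p2=3, p3=1, p4=0, p5=9, p6=0, p7=2)
step 4: fire β:  (p0=4, p1=0, p2=3, p3=1, p4=0, p5=9, p6=0, p7=2) → (p0=5, p1=0, p2=3, p3=1, p4=0, p5=12, p6=0, p7=3)
step 5: fire β:  (p0=5, p1=0, p2=3, p3=1, p4=0, p5=12, p6=0, p7=3) → (p0=6, p1=0, p2=3, p3=1, p4=0, p5=15, p6=0, p7=4)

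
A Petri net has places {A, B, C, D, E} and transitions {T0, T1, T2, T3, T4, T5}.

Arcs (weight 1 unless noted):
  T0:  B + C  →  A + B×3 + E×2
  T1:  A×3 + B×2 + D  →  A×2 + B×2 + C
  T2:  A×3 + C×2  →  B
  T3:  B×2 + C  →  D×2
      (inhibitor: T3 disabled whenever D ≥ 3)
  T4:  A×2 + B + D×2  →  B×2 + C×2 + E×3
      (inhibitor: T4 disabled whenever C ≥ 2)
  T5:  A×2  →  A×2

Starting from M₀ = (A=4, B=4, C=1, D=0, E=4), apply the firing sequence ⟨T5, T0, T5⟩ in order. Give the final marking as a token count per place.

(A=5, B=6, C=0, D=0, E=6)

step 1: fire T5:  (A=4, B=4, C=1, D=0, E=4) → (A=4, B=4, C=1, D=0, E=4)
step 2: fire T0:  (A=4, B=4, C=1, D=0, E=4) → (A=5, B=6, C=0, D=0, E=6)
step 3: fire T5:  (A=5, B=6, C=0, D=0, E=6) → (A=5, B=6, C=0, D=0, E=6)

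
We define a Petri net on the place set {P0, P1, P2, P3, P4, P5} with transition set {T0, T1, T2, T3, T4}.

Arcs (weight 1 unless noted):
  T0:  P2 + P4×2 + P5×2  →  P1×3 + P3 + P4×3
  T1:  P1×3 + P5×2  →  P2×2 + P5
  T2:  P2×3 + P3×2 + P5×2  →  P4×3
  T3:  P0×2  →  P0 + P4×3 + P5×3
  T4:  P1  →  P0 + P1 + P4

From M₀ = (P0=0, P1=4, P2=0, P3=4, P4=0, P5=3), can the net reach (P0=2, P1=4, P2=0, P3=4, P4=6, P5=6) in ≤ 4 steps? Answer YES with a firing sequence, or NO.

YES — reachable via ⟨T4, T4, T3, T4⟩ (4 firings)

step 1: fire T4:  (P0=0, P1=4, P2=0, P3=4, P4=0, P5=3) → (P0=1, P1=4, P2=0, P3=4, P4=1, P5=3)
step 2: fire T4:  (P0=1, P1=4, P2=0, P3=4, P4=1, P5=3) → (P0=2, P1=4, P2=0, P3=4, P4=2, P5=3)
step 3: fire T3:  (P0=2, P1=4, P2=0, P3=4, P4=2, P5=3) → (P0=1, P1=4, P2=0, P3=4, P4=5, P5=6)
step 4: fire T4:  (P0=1, P1=4, P2=0, P3=4, P4=5, P5=6) → (P0=2, P1=4, P2=0, P3=4, P4=6, P5=6)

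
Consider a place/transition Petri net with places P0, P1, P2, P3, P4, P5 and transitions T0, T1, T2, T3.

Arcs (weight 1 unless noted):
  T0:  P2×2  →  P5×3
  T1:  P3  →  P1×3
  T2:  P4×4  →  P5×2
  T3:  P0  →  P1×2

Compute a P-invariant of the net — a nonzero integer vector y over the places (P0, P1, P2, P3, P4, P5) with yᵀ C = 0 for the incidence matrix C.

Incidence matrix C (rows=places, cols=transitions):
       T0   T1   T2   T3
   P0   0    0    0   -1
   P1   0    3    0    2
   P2  -2    0    0    0
   P3   0   -1    0    0
   P4   0    0   -4    0
   P5   3    0    2    0

Candidate y = [2, 1, 0, 3, 0, 0]; check y·C column-wise:
  col T0: 2·0 + 1·0 + 0·-2 + 3·0 + 0·3 = 0
  col T1: 2·0 + 1·3 + 3·-1 = 0
  col T2: 2·0 + 1·0 + 3·0 + 0·-4 + 0·2 = 0
  col T3: 2·-1 + 1·2 + 3·0 = 0

y = (P0:2, P1:1, P2:0, P3:3, P4:0, P5:0)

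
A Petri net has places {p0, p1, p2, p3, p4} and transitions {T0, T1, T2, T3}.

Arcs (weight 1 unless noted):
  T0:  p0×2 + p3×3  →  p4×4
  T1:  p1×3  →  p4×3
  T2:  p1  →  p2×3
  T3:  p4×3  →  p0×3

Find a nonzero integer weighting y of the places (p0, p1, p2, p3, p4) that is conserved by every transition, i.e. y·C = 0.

y = (p0:3, p1:3, p2:1, p3:2, p4:3)

Incidence matrix C (rows=places, cols=transitions):
       T0   T1   T2   T3
   p0  -2    0    0    3
   p1   0   -3   -1    0
   p2   0    0    3    0
   p3  -3    0    0    0
   p4   4    3    0   -3

Candidate y = [3, 3, 1, 2, 3]; check y·C column-wise:
  col T0: 3·-2 + 3·0 + 1·0 + 2·-3 + 3·4 = 0
  col T1: 3·0 + 3·-3 + 1·0 + 2·0 + 3·3 = 0
  col T2: 3·0 + 3·-1 + 1·3 + 2·0 + 3·0 = 0
  col T3: 3·3 + 3·0 + 1·0 + 2·0 + 3·-3 = 0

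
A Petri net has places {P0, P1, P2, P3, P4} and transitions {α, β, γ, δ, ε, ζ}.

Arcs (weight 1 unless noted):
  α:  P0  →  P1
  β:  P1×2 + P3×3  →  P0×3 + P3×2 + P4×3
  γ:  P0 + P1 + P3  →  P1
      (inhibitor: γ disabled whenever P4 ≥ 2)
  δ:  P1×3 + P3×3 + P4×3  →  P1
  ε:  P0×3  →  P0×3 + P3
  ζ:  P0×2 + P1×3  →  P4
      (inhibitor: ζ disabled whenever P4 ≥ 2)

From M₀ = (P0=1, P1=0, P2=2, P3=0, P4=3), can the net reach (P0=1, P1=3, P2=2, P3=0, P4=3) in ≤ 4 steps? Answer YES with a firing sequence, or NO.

NO — not reachable within 4 firings

depth 0: 1 marking
depth 1: 2 markings reached so far
depth 2: 2 markings reached so far
(frontier empty at depth 2; search complete)
target is not among the 2 markings reachable within 4 steps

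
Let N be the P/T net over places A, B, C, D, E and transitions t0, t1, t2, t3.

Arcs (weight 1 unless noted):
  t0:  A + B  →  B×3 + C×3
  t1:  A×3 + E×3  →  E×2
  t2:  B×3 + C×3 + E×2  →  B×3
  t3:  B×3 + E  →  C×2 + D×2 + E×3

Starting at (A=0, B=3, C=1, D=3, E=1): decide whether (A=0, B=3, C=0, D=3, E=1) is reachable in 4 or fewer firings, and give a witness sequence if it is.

NO — not reachable within 4 firings

depth 0: 1 marking
depth 1: 2 markings reached so far
depth 2: 2 markings reached so far
(frontier empty at depth 2; search complete)
target is not among the 2 markings reachable within 4 steps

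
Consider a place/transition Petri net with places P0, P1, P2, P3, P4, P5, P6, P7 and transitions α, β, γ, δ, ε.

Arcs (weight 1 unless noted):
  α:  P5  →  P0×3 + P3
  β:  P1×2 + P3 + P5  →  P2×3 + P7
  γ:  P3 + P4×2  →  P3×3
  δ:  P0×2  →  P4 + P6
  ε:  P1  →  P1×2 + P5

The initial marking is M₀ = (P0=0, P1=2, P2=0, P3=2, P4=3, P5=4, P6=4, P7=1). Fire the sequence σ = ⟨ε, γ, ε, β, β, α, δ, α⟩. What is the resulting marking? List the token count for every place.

step 1: fire ε:  (P0=0, P1=2, P2=0, P3=2, P4=3, P5=4, P6=4, P7=1) → (P0=0, P1=3, P2=0, P3=2, P4=3, P5=5, P6=4, P7=1)
step 2: fire γ:  (P0=0, P1=3, P2=0, P3=2, P4=3, P5=5, P6=4, P7=1) → (P0=0, P1=3, P2=0, P3=4, P4=1, P5=5, P6=4, P7=1)
step 3: fire ε:  (P0=0, P1=3, P2=0, P3=4, P4=1, P5=5, P6=4, P7=1) → (P0=0, P1=4, P2=0, P3=4, P4=1, P5=6, P6=4, P7=1)
step 4: fire β:  (P0=0, P1=4, P2=0, P3=4, P4=1, P5=6, P6=4, P7=1) → (P0=0, P1=2, P2=3, P3=3, P4=1, P5=5, P6=4, P7=2)
step 5: fire β:  (P0=0, P1=2, P2=3, P3=3, P4=1, P5=5, P6=4, P7=2) → (P0=0, P1=0, P2=6, P3=2, P4=1, P5=4, P6=4, P7=3)
step 6: fire α:  (P0=0, P1=0, P2=6, P3=2, P4=1, P5=4, P6=4, P7=3) → (P0=3, P1=0, P2=6, P3=3, P4=1, P5=3, P6=4, P7=3)
step 7: fire δ:  (P0=3, P1=0, P2=6, P3=3, P4=1, P5=3, P6=4, P7=3) → (P0=1, P1=0, P2=6, P3=3, P4=2, P5=3, P6=5, P7=3)
step 8: fire α:  (P0=1, P1=0, P2=6, P3=3, P4=2, P5=3, P6=5, P7=3) → (P0=4, P1=0, P2=6, P3=4, P4=2, P5=2, P6=5, P7=3)

(P0=4, P1=0, P2=6, P3=4, P4=2, P5=2, P6=5, P7=3)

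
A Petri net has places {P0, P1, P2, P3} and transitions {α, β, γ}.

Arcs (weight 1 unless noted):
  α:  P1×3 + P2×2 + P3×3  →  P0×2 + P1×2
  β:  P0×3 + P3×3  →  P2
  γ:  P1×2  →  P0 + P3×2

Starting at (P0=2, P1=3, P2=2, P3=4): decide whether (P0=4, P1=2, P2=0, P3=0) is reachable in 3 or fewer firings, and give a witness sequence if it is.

depth 0: 1 marking
depth 1: 3 markings reached so far
depth 2: 5 markings reached so far
depth 3: 6 markings reached so far
target is not among the 6 markings reachable within 3 steps

NO — not reachable within 3 firings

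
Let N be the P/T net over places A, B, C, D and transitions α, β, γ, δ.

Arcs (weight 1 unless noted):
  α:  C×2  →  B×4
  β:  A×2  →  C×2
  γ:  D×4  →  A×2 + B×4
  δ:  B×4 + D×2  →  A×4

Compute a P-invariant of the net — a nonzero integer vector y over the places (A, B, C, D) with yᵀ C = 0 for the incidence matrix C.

Incidence matrix C (rows=places, cols=transitions):
        α    β    γ    δ
    A   0   -2    2    4
    B   4    0    4   -4
    C  -2    2    0    0
    D   0    0   -4   -2

Candidate y = [2, 1, 2, 2]; check y·C column-wise:
  col α: 2·0 + 1·4 + 2·-2 + 2·0 = 0
  col β: 2·-2 + 1·0 + 2·2 + 2·0 = 0
  col γ: 2·2 + 1·4 + 2·0 + 2·-4 = 0
  col δ: 2·4 + 1·-4 + 2·0 + 2·-2 = 0

y = (A:2, B:1, C:2, D:2)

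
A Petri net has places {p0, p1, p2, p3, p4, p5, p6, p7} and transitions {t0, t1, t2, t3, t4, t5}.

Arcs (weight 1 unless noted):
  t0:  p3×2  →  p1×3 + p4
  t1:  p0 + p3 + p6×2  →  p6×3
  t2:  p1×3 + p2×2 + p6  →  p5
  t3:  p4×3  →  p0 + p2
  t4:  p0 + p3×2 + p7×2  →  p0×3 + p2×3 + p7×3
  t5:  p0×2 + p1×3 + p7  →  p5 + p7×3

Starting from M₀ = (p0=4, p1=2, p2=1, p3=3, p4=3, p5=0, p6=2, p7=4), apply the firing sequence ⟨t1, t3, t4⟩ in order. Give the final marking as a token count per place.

(p0=6, p1=2, p2=5, p3=0, p4=0, p5=0, p6=3, p7=5)

step 1: fire t1:  (p0=4, p1=2, p2=1, p3=3, p4=3, p5=0, p6=2, p7=4) → (p0=3, p1=2, p2=1, p3=2, p4=3, p5=0, p6=3, p7=4)
step 2: fire t3:  (p0=3, p1=2, p2=1, p3=2, p4=3, p5=0, p6=3, p7=4) → (p0=4, p1=2, p2=2, p3=2, p4=0, p5=0, p6=3, p7=4)
step 3: fire t4:  (p0=4, p1=2, p2=2, p3=2, p4=0, p5=0, p6=3, p7=4) → (p0=6, p1=2, p2=5, p3=0, p4=0, p5=0, p6=3, p7=5)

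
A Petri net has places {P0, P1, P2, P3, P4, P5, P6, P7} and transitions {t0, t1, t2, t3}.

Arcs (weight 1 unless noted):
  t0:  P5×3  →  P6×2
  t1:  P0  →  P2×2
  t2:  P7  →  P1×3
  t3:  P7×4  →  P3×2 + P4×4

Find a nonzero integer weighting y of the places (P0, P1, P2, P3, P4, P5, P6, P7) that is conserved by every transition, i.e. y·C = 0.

Incidence matrix C (rows=places, cols=transitions):
       t0   t1   t2   t3
   P0   0   -1    0    0
   P1   0    0    3    0
   P2   0    2    0    0
   P3   0    0    0    2
   P4   0    0    0    4
   P5  -3    0    0    0
   P6   2    0    0    0
   P7   0    0   -1   -4

Candidate y = [2, 0, 1, 0, 0, 0, 0, 0]; check y·C column-wise:
  col t0: 2·0 + 1·0 + 0·-3 + 0·2 = 0
  col t1: 2·-1 + 1·2 = 0
  col t2: 2·0 + 0·3 + 1·0 + 0·-1 = 0
  col t3: 2·0 + 1·0 + 0·2 + 0·4 + 0·-4 = 0

y = (P0:2, P1:0, P2:1, P3:0, P4:0, P5:0, P6:0, P7:0)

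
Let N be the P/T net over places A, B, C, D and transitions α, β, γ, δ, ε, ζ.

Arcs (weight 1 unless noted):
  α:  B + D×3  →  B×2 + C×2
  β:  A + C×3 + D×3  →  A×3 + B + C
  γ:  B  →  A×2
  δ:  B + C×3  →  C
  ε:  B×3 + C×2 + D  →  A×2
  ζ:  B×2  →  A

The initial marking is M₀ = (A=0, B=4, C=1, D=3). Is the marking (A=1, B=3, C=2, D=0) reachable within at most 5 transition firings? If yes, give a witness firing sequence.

NO — not reachable within 5 firings

depth 0: 1 marking
depth 1: 4 markings reached so far
depth 2: 10 markings reached so far
depth 3: 17 markings reached so far
depth 4: 24 markings reached so far
depth 5: 28 markings reached so far
target is not among the 28 markings reachable within 5 steps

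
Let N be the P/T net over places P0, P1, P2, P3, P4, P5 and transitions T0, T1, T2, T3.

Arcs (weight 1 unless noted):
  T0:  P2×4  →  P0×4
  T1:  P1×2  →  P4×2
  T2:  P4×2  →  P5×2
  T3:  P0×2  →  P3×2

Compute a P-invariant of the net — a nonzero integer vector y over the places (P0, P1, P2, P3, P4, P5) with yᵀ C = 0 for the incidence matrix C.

y = (P0:1, P1:0, P2:1, P3:1, P4:0, P5:0)

Incidence matrix C (rows=places, cols=transitions):
       T0   T1   T2   T3
   P0   4    0    0   -2
   P1   0   -2    0    0
   P2  -4    0    0    0
   P3   0    0    0    2
   P4   0    2   -2    0
   P5   0    0    2    0

Candidate y = [1, 0, 1, 1, 0, 0]; check y·C column-wise:
  col T0: 1·4 + 1·-4 + 1·0 = 0
  col T1: 1·0 + 0·-2 + 1·0 + 1·0 + 0·2 = 0
  col T2: 1·0 + 1·0 + 1·0 + 0·-2 + 0·2 = 0
  col T3: 1·-2 + 1·0 + 1·2 = 0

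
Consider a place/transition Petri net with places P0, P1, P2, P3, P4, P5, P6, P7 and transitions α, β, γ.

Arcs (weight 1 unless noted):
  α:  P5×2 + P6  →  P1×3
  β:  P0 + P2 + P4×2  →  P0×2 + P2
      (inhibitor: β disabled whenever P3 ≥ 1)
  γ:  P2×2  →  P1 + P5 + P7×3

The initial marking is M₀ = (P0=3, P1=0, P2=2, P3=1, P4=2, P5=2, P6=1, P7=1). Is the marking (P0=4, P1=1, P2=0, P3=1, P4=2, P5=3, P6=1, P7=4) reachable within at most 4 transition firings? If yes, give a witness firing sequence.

NO — not reachable within 4 firings

depth 0: 1 marking
depth 1: 3 markings reached so far
depth 2: 4 markings reached so far
depth 3: 4 markings reached so far
(frontier empty at depth 3; search complete)
target is not among the 4 markings reachable within 4 steps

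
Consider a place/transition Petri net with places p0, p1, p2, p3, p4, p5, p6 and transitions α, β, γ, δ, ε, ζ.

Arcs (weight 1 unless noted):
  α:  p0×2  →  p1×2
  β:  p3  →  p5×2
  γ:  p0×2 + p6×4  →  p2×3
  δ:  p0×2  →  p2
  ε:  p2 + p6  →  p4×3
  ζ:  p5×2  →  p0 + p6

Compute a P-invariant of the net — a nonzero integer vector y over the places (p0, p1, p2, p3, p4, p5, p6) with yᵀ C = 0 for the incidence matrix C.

Incidence matrix C (rows=places, cols=transitions):
        α    β    γ    δ    ε    ζ
   p0  -2    0   -2   -2    0    1
   p1   2    0    0    0    0    0
   p2   0    0    3    1   -1    0
   p3   0   -1    0    0    0    0
   p4   0    0    0    0    3    0
   p5   0    2    0    0    0   -2
   p6   0    0   -4    0   -1    1

Candidate y = [1, 1, 2, 2, 1, 1, 1]; check y·C column-wise:
  col α: 1·-2 + 1·2 + 2·0 + 2·0 + 1·0 + 1·0 + 1·0 = 0
  col β: 1·0 + 1·0 + 2·0 + 2·-1 + 1·0 + 1·2 + 1·0 = 0
  col γ: 1·-2 + 1·0 + 2·3 + 2·0 + 1·0 + 1·0 + 1·-4 = 0
  col δ: 1·-2 + 1·0 + 2·1 + 2·0 + 1·0 + 1·0 + 1·0 = 0
  col ε: 1·0 + 1·0 + 2·-1 + 2·0 + 1·3 + 1·0 + 1·-1 = 0
  col ζ: 1·1 + 1·0 + 2·0 + 2·0 + 1·0 + 1·-2 + 1·1 = 0

y = (p0:1, p1:1, p2:2, p3:2, p4:1, p5:1, p6:1)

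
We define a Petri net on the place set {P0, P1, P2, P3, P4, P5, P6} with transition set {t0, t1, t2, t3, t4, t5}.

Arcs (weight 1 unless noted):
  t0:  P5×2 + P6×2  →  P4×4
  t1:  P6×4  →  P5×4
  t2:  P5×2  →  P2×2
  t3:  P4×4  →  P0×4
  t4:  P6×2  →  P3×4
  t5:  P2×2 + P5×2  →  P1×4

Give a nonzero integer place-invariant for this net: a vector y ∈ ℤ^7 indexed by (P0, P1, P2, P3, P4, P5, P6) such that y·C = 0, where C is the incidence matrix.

Incidence matrix C (rows=places, cols=transitions):
       t0   t1   t2   t3   t4   t5
   P0   0    0    0    4    0    0
   P1   0    0    0    0    0    4
   P2   0    0    2    0    0   -2
   P3   0    0    0    0    4    0
   P4   4    0    0   -4    0    0
   P5  -2    4   -2    0    0   -2
   P6  -2   -4    0    0   -2    0

Candidate y = [2, 2, 2, 1, 2, 2, 2]; check y·C column-wise:
  col t0: 2·0 + 2·0 + 2·0 + 1·0 + 2·4 + 2·-2 + 2·-2 = 0
  col t1: 2·0 + 2·0 + 2·0 + 1·0 + 2·0 + 2·4 + 2·-4 = 0
  col t2: 2·0 + 2·0 + 2·2 + 1·0 + 2·0 + 2·-2 + 2·0 = 0
  col t3: 2·4 + 2·0 + 2·0 + 1·0 + 2·-4 + 2·0 + 2·0 = 0
  col t4: 2·0 + 2·0 + 2·0 + 1·4 + 2·0 + 2·0 + 2·-2 = 0
  col t5: 2·0 + 2·4 + 2·-2 + 1·0 + 2·0 + 2·-2 + 2·0 = 0

y = (P0:2, P1:2, P2:2, P3:1, P4:2, P5:2, P6:2)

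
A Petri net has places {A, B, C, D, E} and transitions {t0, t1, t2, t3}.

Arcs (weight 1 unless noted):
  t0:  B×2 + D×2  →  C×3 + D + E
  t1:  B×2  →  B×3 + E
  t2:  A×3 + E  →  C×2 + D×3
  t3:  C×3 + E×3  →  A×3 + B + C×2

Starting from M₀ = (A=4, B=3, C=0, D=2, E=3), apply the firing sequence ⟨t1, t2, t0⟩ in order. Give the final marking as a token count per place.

step 1: fire t1:  (A=4, B=3, C=0, D=2, E=3) → (A=4, B=4, C=0, D=2, E=4)
step 2: fire t2:  (A=4, B=4, C=0, D=2, E=4) → (A=1, B=4, C=2, D=5, E=3)
step 3: fire t0:  (A=1, B=4, C=2, D=5, E=3) → (A=1, B=2, C=5, D=4, E=4)

(A=1, B=2, C=5, D=4, E=4)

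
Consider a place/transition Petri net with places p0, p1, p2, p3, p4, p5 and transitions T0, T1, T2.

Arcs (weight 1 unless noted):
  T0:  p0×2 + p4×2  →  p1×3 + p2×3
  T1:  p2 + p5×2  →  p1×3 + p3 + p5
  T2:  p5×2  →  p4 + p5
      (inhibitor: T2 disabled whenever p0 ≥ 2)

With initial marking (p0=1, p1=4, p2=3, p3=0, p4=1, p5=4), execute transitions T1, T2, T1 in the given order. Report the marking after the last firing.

step 1: fire T1:  (p0=1, p1=4, p2=3, p3=0, p4=1, p5=4) → (p0=1, p1=7, p2=2, p3=1, p4=1, p5=3)
step 2: fire T2:  (p0=1, p1=7, p2=2, p3=1, p4=1, p5=3) → (p0=1, p1=7, p2=2, p3=1, p4=2, p5=2)
step 3: fire T1:  (p0=1, p1=7, p2=2, p3=1, p4=2, p5=2) → (p0=1, p1=10, p2=1, p3=2, p4=2, p5=1)

(p0=1, p1=10, p2=1, p3=2, p4=2, p5=1)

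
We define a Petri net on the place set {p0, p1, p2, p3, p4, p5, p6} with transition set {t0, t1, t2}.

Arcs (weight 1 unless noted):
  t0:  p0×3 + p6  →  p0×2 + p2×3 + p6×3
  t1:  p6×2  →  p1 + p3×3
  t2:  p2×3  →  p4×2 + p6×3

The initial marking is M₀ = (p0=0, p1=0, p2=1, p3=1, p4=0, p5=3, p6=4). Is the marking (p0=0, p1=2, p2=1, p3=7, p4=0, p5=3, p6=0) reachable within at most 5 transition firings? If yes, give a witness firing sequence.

step 1: fire t1:  (p0=0, p1=0, p2=1, p3=1, p4=0, p5=3, p6=4) → (p0=0, p1=1, p2=1, p3=4, p4=0, p5=3, p6=2)
step 2: fire t1:  (p0=0, p1=1, p2=1, p3=4, p4=0, p5=3, p6=2) → (p0=0, p1=2, p2=1, p3=7, p4=0, p5=3, p6=0)

YES — reachable via ⟨t1, t1⟩ (2 firings)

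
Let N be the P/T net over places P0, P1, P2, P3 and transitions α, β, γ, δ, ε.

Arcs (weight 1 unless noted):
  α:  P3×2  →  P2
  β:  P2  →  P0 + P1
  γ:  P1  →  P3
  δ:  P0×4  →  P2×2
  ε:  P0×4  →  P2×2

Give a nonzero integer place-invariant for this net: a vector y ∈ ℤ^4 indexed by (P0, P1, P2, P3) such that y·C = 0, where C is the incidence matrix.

y = (P0:1, P1:1, P2:2, P3:1)

Incidence matrix C (rows=places, cols=transitions):
        α    β    γ    δ    ε
   P0   0    1    0   -4   -4
   P1   0    1   -1    0    0
   P2   1   -1    0    2    2
   P3  -2    0    1    0    0

Candidate y = [1, 1, 2, 1]; check y·C column-wise:
  col α: 1·0 + 1·0 + 2·1 + 1·-2 = 0
  col β: 1·1 + 1·1 + 2·-1 + 1·0 = 0
  col γ: 1·0 + 1·-1 + 2·0 + 1·1 = 0
  col δ: 1·-4 + 1·0 + 2·2 + 1·0 = 0
  col ε: 1·-4 + 1·0 + 2·2 + 1·0 = 0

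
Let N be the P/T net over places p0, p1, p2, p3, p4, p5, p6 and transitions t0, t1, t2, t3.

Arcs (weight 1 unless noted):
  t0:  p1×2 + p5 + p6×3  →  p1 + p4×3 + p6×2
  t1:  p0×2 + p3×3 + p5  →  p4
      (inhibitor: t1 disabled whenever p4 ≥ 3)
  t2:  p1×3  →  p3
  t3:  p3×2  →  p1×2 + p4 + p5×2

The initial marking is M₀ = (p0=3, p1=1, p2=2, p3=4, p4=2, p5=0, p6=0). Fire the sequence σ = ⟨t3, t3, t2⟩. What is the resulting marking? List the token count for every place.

(p0=3, p1=2, p2=2, p3=1, p4=4, p5=4, p6=0)

step 1: fire t3:  (p0=3, p1=1, p2=2, p3=4, p4=2, p5=0, p6=0) → (p0=3, p1=3, p2=2, p3=2, p4=3, p5=2, p6=0)
step 2: fire t3:  (p0=3, p1=3, p2=2, p3=2, p4=3, p5=2, p6=0) → (p0=3, p1=5, p2=2, p3=0, p4=4, p5=4, p6=0)
step 3: fire t2:  (p0=3, p1=5, p2=2, p3=0, p4=4, p5=4, p6=0) → (p0=3, p1=2, p2=2, p3=1, p4=4, p5=4, p6=0)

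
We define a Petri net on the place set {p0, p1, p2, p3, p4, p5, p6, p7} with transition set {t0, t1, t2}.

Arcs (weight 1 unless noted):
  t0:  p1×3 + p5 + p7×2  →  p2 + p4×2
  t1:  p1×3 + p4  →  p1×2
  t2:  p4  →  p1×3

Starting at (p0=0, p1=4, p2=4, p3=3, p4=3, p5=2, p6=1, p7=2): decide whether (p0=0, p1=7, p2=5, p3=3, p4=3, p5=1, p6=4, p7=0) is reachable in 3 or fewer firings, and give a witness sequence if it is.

NO — not reachable within 3 firings

depth 0: 1 marking
depth 1: 4 markings reached so far
depth 2: 9 markings reached so far
depth 3: 14 markings reached so far
target is not among the 14 markings reachable within 3 steps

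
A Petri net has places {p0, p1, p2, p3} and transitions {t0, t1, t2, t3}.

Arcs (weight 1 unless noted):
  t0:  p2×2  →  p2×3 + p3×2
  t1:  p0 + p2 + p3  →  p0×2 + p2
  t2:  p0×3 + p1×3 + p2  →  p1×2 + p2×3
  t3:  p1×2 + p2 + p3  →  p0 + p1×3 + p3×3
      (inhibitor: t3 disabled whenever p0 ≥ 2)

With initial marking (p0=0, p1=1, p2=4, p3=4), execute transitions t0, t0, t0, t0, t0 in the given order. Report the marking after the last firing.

(p0=0, p1=1, p2=9, p3=14)

step 1: fire t0:  (p0=0, p1=1, p2=4, p3=4) → (p0=0, p1=1, p2=5, p3=6)
step 2: fire t0:  (p0=0, p1=1, p2=5, p3=6) → (p0=0, p1=1, p2=6, p3=8)
step 3: fire t0:  (p0=0, p1=1, p2=6, p3=8) → (p0=0, p1=1, p2=7, p3=10)
step 4: fire t0:  (p0=0, p1=1, p2=7, p3=10) → (p0=0, p1=1, p2=8, p3=12)
step 5: fire t0:  (p0=0, p1=1, p2=8, p3=12) → (p0=0, p1=1, p2=9, p3=14)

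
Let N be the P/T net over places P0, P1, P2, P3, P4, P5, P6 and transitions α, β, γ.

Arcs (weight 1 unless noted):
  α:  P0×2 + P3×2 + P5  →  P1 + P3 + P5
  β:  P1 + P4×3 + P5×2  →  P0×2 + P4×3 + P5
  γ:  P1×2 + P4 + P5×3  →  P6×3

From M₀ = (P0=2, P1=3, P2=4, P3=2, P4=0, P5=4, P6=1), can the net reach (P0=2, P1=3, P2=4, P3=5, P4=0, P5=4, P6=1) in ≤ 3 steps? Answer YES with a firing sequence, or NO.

depth 0: 1 marking
depth 1: 2 markings reached so far
depth 2: 2 markings reached so far
(frontier empty at depth 2; search complete)
target is not among the 2 markings reachable within 3 steps

NO — not reachable within 3 firings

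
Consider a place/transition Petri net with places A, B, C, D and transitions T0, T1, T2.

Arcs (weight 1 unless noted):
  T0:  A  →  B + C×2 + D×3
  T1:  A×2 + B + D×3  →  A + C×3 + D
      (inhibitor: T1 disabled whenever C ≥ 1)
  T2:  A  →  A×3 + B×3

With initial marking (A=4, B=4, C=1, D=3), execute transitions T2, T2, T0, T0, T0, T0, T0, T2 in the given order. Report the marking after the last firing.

(A=5, B=18, C=11, D=18)

step 1: fire T2:  (A=4, B=4, C=1, D=3) → (A=6, B=7, C=1, D=3)
step 2: fire T2:  (A=6, B=7, C=1, D=3) → (A=8, B=10, C=1, D=3)
step 3: fire T0:  (A=8, B=10, C=1, D=3) → (A=7, B=11, C=3, D=6)
step 4: fire T0:  (A=7, B=11, C=3, D=6) → (A=6, B=12, C=5, D=9)
step 5: fire T0:  (A=6, B=12, C=5, D=9) → (A=5, B=13, C=7, D=12)
step 6: fire T0:  (A=5, B=13, C=7, D=12) → (A=4, B=14, C=9, D=15)
step 7: fire T0:  (A=4, B=14, C=9, D=15) → (A=3, B=15, C=11, D=18)
step 8: fire T2:  (A=3, B=15, C=11, D=18) → (A=5, B=18, C=11, D=18)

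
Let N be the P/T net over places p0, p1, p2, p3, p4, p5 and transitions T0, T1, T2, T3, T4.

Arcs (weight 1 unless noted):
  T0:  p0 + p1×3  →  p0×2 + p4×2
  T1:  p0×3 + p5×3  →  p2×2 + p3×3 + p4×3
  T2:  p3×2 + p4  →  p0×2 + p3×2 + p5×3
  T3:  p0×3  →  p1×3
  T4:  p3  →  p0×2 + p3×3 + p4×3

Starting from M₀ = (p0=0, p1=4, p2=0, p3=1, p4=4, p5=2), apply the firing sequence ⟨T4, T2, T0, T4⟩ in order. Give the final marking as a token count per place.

step 1: fire T4:  (p0=0, p1=4, p2=0, p3=1, p4=4, p5=2) → (p0=2, p1=4, p2=0, p3=3, p4=7, p5=2)
step 2: fire T2:  (p0=2, p1=4, p2=0, p3=3, p4=7, p5=2) → (p0=4, p1=4, p2=0, p3=3, p4=6, p5=5)
step 3: fire T0:  (p0=4, p1=4, p2=0, p3=3, p4=6, p5=5) → (p0=5, p1=1, p2=0, p3=3, p4=8, p5=5)
step 4: fire T4:  (p0=5, p1=1, p2=0, p3=3, p4=8, p5=5) → (p0=7, p1=1, p2=0, p3=5, p4=11, p5=5)

(p0=7, p1=1, p2=0, p3=5, p4=11, p5=5)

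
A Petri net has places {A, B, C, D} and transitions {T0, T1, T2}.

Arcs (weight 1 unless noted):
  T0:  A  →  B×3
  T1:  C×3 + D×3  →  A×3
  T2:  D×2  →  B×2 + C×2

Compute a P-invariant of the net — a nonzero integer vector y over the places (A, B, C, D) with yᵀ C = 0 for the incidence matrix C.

Incidence matrix C (rows=places, cols=transitions):
       T0   T1   T2
    A  -1    3    0
    B   3    0    2
    C   0   -3    2
    D   0   -3   -2

Candidate y = [3, 1, 1, 2]; check y·C column-wise:
  col T0: 3·-1 + 1·3 + 1·0 + 2·0 = 0
  col T1: 3·3 + 1·0 + 1·-3 + 2·-3 = 0
  col T2: 3·0 + 1·2 + 1·2 + 2·-2 = 0

y = (A:3, B:1, C:1, D:2)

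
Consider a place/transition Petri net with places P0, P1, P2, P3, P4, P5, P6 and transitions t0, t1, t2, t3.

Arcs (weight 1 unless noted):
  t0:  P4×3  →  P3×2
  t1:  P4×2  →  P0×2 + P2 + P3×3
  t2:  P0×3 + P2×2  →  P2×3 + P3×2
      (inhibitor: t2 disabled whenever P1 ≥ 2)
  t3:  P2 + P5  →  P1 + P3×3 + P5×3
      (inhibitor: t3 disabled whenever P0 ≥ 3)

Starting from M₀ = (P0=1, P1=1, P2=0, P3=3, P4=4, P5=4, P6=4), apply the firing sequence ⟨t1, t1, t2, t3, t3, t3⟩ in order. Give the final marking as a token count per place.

step 1: fire t1:  (P0=1, P1=1, P2=0, P3=3, P4=4, P5=4, P6=4) → (P0=3, P1=1, P2=1, P3=6, P4=2, P5=4, P6=4)
step 2: fire t1:  (P0=3, P1=1, P2=1, P3=6, P4=2, P5=4, P6=4) → (P0=5, P1=1, P2=2, P3=9, P4=0, P5=4, P6=4)
step 3: fire t2:  (P0=5, P1=1, P2=2, P3=9, P4=0, P5=4, P6=4) → (P0=2, P1=1, P2=3, P3=11, P4=0, P5=4, P6=4)
step 4: fire t3:  (P0=2, P1=1, P2=3, P3=11, P4=0, P5=4, P6=4) → (P0=2, P1=2, P2=2, P3=14, P4=0, P5=6, P6=4)
step 5: fire t3:  (P0=2, P1=2, P2=2, P3=14, P4=0, P5=6, P6=4) → (P0=2, P1=3, P2=1, P3=17, P4=0, P5=8, P6=4)
step 6: fire t3:  (P0=2, P1=3, P2=1, P3=17, P4=0, P5=8, P6=4) → (P0=2, P1=4, P2=0, P3=20, P4=0, P5=10, P6=4)

(P0=2, P1=4, P2=0, P3=20, P4=0, P5=10, P6=4)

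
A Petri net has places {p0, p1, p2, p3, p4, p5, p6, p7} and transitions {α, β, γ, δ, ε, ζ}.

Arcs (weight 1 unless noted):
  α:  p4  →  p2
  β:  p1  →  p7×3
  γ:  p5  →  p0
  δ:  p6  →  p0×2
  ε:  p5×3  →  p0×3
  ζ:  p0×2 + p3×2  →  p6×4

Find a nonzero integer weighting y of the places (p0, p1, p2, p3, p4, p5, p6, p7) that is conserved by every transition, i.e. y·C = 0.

y = (p0:0, p1:0, p2:1, p3:0, p4:1, p5:0, p6:0, p7:0)

Incidence matrix C (rows=places, cols=transitions):
        α    β    γ    δ    ε    ζ
   p0   0    0    1    2    3   -2
   p1   0   -1    0    0    0    0
   p2   1    0    0    0    0    0
   p3   0    0    0    0    0   -2
   p4  -1    0    0    0    0    0
   p5   0    0   -1    0   -3    0
   p6   0    0    0   -1    0    4
   p7   0    3    0    0    0    0

Candidate y = [0, 0, 1, 0, 1, 0, 0, 0]; check y·C column-wise:
  col α: 1·1 + 1·-1 = 0
  col β: 0·-1 + 1·0 + 1·0 + 0·3 = 0
  col γ: 0·1 + 1·0 + 1·0 + 0·-1 = 0
  col δ: 0·2 + 1·0 + 1·0 + 0·-1 = 0
  col ε: 0·3 + 1·0 + 1·0 + 0·-3 = 0
  col ζ: 0·-2 + 1·0 + 0·-2 + 1·0 + 0·4 = 0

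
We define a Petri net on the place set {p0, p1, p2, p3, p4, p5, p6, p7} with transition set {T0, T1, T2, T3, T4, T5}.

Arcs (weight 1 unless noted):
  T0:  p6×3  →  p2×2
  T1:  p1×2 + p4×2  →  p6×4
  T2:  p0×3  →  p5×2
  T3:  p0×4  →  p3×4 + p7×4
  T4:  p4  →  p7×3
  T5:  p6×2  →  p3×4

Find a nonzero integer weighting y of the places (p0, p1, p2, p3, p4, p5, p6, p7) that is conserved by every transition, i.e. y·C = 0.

Incidence matrix C (rows=places, cols=transitions):
       T0   T1   T2   T3   T4   T5
   p0   0    0   -3   -4    0    0
   p1   0   -2    0    0    0    0
   p2   2    0    0    0    0    0
   p3   0    0    0    4    0    4
   p4   0   -2    0    0   -1    0
   p5   0    0    2    0    0    0
   p6  -3    4    0    0    0   -2
   p7   0    0    0    4    3    0

Candidate y = [2, 8, 6, 2, 0, 3, 4, 0]; check y·C column-wise:
  col T0: 2·0 + 8·0 + 6·2 + 2·0 + 3·0 + 4·-3 = 0
  col T1: 2·0 + 8·-2 + 6·0 + 2·0 + 0·-2 + 3·0 + 4·4 = 0
  col T2: 2·-3 + 8·0 + 6·0 + 2·0 + 3·2 + 4·0 = 0
  col T3: 2·-4 + 8·0 + 6·0 + 2·4 + 3·0 + 4·0 + 0·4 = 0
  col T4: 2·0 + 8·0 + 6·0 + 2·0 + 0·-1 + 3·0 + 4·0 + 0·3 = 0
  col T5: 2·0 + 8·0 + 6·0 + 2·4 + 3·0 + 4·-2 = 0

y = (p0:2, p1:8, p2:6, p3:2, p4:0, p5:3, p6:4, p7:0)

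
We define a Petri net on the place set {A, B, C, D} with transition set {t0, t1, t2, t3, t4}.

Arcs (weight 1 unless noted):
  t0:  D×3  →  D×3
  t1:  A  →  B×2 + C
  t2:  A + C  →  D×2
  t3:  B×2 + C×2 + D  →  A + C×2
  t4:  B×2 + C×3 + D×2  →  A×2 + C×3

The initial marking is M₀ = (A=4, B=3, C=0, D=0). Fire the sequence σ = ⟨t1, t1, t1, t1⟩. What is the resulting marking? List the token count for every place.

(A=0, B=11, C=4, D=0)

step 1: fire t1:  (A=4, B=3, C=0, D=0) → (A=3, B=5, C=1, D=0)
step 2: fire t1:  (A=3, B=5, C=1, D=0) → (A=2, B=7, C=2, D=0)
step 3: fire t1:  (A=2, B=7, C=2, D=0) → (A=1, B=9, C=3, D=0)
step 4: fire t1:  (A=1, B=9, C=3, D=0) → (A=0, B=11, C=4, D=0)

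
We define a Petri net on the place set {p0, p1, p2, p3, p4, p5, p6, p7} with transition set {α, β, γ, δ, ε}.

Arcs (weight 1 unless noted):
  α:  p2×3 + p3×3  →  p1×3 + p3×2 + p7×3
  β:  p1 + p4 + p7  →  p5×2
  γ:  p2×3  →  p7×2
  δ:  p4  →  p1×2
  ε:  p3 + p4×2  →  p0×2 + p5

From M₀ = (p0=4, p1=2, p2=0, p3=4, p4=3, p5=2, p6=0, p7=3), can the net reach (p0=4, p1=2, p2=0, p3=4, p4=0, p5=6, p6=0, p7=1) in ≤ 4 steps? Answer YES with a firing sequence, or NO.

YES — reachable via ⟨β, β, δ⟩ (3 firings)

step 1: fire β:  (p0=4, p1=2, p2=0, p3=4, p4=3, p5=2, p6=0, p7=3) → (p0=4, p1=1, p2=0, p3=4, p4=2, p5=4, p6=0, p7=2)
step 2: fire β:  (p0=4, p1=1, p2=0, p3=4, p4=2, p5=4, p6=0, p7=2) → (p0=4, p1=0, p2=0, p3=4, p4=1, p5=6, p6=0, p7=1)
step 3: fire δ:  (p0=4, p1=0, p2=0, p3=4, p4=1, p5=6, p6=0, p7=1) → (p0=4, p1=2, p2=0, p3=4, p4=0, p5=6, p6=0, p7=1)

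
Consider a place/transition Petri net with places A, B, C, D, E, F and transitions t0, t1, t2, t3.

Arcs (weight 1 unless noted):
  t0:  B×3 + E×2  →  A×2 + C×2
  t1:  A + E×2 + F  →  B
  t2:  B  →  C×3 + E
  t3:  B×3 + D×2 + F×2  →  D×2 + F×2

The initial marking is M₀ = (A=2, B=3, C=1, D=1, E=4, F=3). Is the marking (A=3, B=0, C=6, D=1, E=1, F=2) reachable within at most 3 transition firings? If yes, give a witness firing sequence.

step 1: fire t0:  (A=2, B=3, C=1, D=1, E=4, F=3) → (A=4, B=0, C=3, D=1, E=2, F=3)
step 2: fire t1:  (A=4, B=0, C=3, D=1, E=2, F=3) → (A=3, B=1, C=3, D=1, E=0, F=2)
step 3: fire t2:  (A=3, B=1, C=3, D=1, E=0, F=2) → (A=3, B=0, C=6, D=1, E=1, F=2)

YES — reachable via ⟨t0, t1, t2⟩ (3 firings)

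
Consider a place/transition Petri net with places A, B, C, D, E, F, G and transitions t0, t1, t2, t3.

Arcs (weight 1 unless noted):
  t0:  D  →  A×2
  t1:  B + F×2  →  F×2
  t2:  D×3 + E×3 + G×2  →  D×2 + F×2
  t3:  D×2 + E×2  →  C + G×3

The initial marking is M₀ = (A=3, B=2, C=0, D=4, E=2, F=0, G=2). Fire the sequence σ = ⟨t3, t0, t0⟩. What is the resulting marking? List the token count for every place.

(A=7, B=2, C=1, D=0, E=0, F=0, G=5)

step 1: fire t3:  (A=3, B=2, C=0, D=4, E=2, F=0, G=2) → (A=3, B=2, C=1, D=2, E=0, F=0, G=5)
step 2: fire t0:  (A=3, B=2, C=1, D=2, E=0, F=0, G=5) → (A=5, B=2, C=1, D=1, E=0, F=0, G=5)
step 3: fire t0:  (A=5, B=2, C=1, D=1, E=0, F=0, G=5) → (A=7, B=2, C=1, D=0, E=0, F=0, G=5)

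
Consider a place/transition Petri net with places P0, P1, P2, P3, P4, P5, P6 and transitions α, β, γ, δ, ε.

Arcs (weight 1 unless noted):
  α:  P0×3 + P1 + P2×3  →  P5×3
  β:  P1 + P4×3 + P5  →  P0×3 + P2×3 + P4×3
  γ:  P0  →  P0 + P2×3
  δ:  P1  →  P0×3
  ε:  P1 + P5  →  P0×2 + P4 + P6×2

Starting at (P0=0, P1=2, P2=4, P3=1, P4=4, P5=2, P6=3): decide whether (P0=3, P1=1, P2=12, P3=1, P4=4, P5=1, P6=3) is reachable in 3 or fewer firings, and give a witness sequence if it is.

depth 0: 1 marking
depth 1: 4 markings reached so far
depth 2: 15 markings reached so far
depth 3: 26 markings reached so far
target is not among the 26 markings reachable within 3 steps

NO — not reachable within 3 firings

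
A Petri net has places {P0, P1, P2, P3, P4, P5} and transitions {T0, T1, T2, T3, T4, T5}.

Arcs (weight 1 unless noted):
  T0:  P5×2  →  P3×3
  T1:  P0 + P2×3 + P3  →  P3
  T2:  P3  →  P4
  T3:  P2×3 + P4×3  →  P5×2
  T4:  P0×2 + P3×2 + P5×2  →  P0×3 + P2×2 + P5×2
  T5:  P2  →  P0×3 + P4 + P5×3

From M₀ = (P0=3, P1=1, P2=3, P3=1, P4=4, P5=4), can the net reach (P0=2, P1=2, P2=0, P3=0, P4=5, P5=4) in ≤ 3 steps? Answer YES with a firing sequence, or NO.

NO — not reachable within 3 firings

depth 0: 1 marking
depth 1: 6 markings reached so far
depth 2: 16 markings reached so far
depth 3: 33 markings reached so far
target is not among the 33 markings reachable within 3 steps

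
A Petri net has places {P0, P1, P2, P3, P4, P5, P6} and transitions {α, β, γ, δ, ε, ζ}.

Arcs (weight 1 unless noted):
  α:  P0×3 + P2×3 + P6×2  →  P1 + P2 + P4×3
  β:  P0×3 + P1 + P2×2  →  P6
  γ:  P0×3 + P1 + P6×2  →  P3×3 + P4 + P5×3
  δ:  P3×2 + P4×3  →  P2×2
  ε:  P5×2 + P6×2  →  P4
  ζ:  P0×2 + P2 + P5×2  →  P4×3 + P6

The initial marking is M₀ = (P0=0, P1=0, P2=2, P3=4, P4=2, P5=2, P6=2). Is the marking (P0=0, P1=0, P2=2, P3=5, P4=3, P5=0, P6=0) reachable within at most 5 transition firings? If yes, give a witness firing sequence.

depth 0: 1 marking
depth 1: 2 markings reached so far
depth 2: 3 markings reached so far
depth 3: 3 markings reached so far
(frontier empty at depth 3; search complete)
target is not among the 3 markings reachable within 5 steps

NO — not reachable within 5 firings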